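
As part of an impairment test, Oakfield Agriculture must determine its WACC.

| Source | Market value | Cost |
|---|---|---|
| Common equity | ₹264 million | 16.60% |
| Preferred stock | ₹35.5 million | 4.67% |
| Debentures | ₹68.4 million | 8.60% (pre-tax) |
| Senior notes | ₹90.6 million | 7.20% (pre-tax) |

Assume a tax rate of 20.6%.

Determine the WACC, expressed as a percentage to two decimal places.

12.07%

Total capital V = 264 + 35.5 + 68.4 + 90.6 = 458.5.
Equity: weight = 264/458.5 = 0.5758; cost = 16.6%.
Preferred: weight = 35.5/458.5 = 0.0774; cost = 4.67%.
Debentures: weight = 68.4/458.5 = 0.1492; after-tax cost = 8.6% × (1 − 20.6%) = 6.8284%.
Senior notes: weight = 90.6/458.5 = 0.1976; after-tax cost = 7.2% × (1 − 20.6%) = 5.7168%.
WACC = 0.5758 × 16.6000% + 0.0774 × 4.6700% + 0.1492 × 6.8284% + 0.1976 × 5.7168% = 12.0680%.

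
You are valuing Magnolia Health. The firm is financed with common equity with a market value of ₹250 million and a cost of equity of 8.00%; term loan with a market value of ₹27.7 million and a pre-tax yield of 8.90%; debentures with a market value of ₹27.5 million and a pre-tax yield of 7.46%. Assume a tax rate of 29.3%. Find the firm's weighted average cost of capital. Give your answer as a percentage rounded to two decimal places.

7.60%

Total capital V = 250 + 27.7 + 27.5 = 305.2.
Equity: weight = 250/305.2 = 0.8191; cost = 8%.
Term loan: weight = 27.7/305.2 = 0.0908; after-tax cost = 8.9% × (1 − 29.3%) = 6.2923%.
Debentures: weight = 27.5/305.2 = 0.0901; after-tax cost = 7.46% × (1 − 29.3%) = 5.2742%.
WACC = 0.8191 × 8.0000% + 0.0908 × 6.2923% + 0.0901 × 5.2742% = 7.5994%.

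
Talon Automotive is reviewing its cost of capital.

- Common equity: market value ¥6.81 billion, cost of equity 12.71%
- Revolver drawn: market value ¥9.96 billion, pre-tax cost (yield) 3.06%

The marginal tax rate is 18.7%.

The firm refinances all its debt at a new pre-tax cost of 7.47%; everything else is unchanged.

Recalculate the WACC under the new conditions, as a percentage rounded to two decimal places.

After the change:
Total capital V = 6.81 + 9.96 = 16.77.
Equity: weight = 6.81/16.77 = 0.4061; cost = 12.71%.
Revolver drawn: weight = 9.96/16.77 = 0.5939; after-tax cost = 7.47% × (1 − 18.7%) = 6.0731%.
WACC = 0.4061 × 12.7100% + 0.5939 × 6.0731% = 8.7682%.

8.77%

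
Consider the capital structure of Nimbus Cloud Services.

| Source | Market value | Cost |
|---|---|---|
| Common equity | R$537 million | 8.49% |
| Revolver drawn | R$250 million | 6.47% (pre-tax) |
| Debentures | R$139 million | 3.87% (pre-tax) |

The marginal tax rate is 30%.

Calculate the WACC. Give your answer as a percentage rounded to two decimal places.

Total capital V = 537 + 250 + 139 = 926.
Equity: weight = 537/926 = 0.5799; cost = 8.49%.
Revolver drawn: weight = 250/926 = 0.2700; after-tax cost = 6.47% × (1 − 30%) = 4.5290%.
Debentures: weight = 139/926 = 0.1501; after-tax cost = 3.87% × (1 − 30%) = 2.7090%.
WACC = 0.5799 × 8.4900% + 0.2700 × 4.5290% + 0.1501 × 2.7090% = 6.5528%.

6.55%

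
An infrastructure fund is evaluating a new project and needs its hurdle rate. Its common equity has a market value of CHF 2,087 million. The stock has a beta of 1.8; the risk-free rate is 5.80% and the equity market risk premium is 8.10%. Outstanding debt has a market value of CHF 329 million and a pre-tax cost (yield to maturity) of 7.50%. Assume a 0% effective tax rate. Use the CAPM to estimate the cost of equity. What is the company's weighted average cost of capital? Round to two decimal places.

Cost of equity via CAPM: Re = 5.8% + 1.8 × 8.1% = 20.3800%.
Total capital V = 2087 + 329 = 2416.
Equity: weight = 2087/2416 = 0.8638; cost = 20.38%.
Debt: weight = 329/2416 = 0.1362; after-tax cost = 7.5% × (1 − 0%) = 7.5000%.
WACC = 0.8638 × 20.3800% + 0.1362 × 7.5000% = 18.6261%.

18.63%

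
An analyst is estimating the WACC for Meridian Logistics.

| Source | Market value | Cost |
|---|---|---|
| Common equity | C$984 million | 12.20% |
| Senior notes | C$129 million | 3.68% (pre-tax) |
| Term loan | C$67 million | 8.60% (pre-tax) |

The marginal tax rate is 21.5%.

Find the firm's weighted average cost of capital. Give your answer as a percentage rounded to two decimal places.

10.87%

Total capital V = 984 + 129 + 67 = 1180.
Equity: weight = 984/1180 = 0.8339; cost = 12.2%.
Senior notes: weight = 129/1180 = 0.1093; after-tax cost = 3.68% × (1 − 21.5%) = 2.8888%.
Term loan: weight = 67/1180 = 0.0568; after-tax cost = 8.6% × (1 − 21.5%) = 6.7510%.
WACC = 0.8339 × 12.2000% + 0.1093 × 2.8888% + 0.0568 × 6.7510% = 10.8727%.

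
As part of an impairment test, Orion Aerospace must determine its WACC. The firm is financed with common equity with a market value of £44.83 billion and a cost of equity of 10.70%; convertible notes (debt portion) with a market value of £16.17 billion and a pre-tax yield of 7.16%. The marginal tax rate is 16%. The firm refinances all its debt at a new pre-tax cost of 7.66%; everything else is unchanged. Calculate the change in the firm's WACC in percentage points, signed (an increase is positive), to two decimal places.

Current WACC:
Total capital V = 44.83 + 16.17 = 61.
Equity: weight = 44.83/61 = 0.7349; cost = 10.7%.
Convertible notes (debt portion): weight = 16.17/61 = 0.2651; after-tax cost = 7.16% × (1 − 16%) = 6.0144%.
WACC = 0.7349 × 10.7000% + 0.2651 × 6.0144% = 9.4579%.
After the change:
Total capital V = 44.83 + 16.17 = 61.
Equity: weight = 44.83/61 = 0.7349; cost = 10.7%.
Convertible notes (debt portion): weight = 16.17/61 = 0.2651; after-tax cost = 7.66% × (1 − 16%) = 6.4344%.
WACC = 0.7349 × 10.7000% + 0.2651 × 6.4344% = 9.5693%.
Change in WACC = 9.5693% − 9.4579% = 0.1113 pp.

+0.11 pp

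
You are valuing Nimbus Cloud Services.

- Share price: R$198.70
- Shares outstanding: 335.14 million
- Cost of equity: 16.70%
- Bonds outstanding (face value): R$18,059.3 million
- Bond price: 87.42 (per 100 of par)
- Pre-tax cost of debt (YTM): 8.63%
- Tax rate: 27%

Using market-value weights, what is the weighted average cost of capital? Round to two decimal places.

14.71%

Market value of equity E = 198.7 × 335.14m = 66592.318m. Market value of debt D = 18059.3m × 87.42/100 = 15787.44006m.
Total capital V = 66592.318 + 15787.44006 = 82379.75806.
Equity: weight = 66592.318/82379.75806 = 0.8084; cost = 16.7%.
Bonds outstanding: weight = 15787.44006/82379.75806 = 0.1916; after-tax cost = 8.63% × (1 − 27%) = 6.2999%.
WACC = 0.8084 × 16.7000% + 0.1916 × 6.2999% = 14.7069%.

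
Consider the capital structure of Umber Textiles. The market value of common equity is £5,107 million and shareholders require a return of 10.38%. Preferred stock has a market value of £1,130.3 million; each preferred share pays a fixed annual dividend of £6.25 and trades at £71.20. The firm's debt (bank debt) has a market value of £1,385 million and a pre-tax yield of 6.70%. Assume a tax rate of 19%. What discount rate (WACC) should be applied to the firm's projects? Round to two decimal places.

Cost of preferred: Rp = 6.25 / 71.2 = 8.7781%.
Total capital V = 5107 + 1130.3 + 1385 = 7622.3.
Equity: weight = 5107/7622.3 = 0.6700; cost = 10.38%.
Preferred: weight = 1130.3/7622.3 = 0.1483; cost = 8.7781%.
Bank debt: weight = 1385/7622.3 = 0.1817; after-tax cost = 6.7% × (1 − 19%) = 5.4270%.
WACC = 0.6700 × 10.3800% + 0.1483 × 8.7781% + 0.1817 × 5.4270% = 9.2425%.

9.24%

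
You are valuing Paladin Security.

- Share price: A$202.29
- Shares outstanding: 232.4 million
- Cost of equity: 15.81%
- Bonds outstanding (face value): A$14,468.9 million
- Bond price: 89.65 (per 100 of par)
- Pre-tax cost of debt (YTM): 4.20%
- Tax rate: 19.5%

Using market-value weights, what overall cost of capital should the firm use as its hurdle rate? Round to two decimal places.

Market value of equity E = 202.29 × 232.4m = 47012.196m. Market value of debt D = 14468.9m × 89.65/100 = 12971.36885m.
Total capital V = 47012.196 + 12971.36885 = 59983.56485.
Equity: weight = 47012.196/59983.56485 = 0.7838; cost = 15.81%.
Bonds outstanding: weight = 12971.36885/59983.56485 = 0.2162; after-tax cost = 4.2% × (1 − 19.5%) = 3.3810%.
WACC = 0.7838 × 15.8100% + 0.2162 × 3.3810% = 13.1222%.

13.12%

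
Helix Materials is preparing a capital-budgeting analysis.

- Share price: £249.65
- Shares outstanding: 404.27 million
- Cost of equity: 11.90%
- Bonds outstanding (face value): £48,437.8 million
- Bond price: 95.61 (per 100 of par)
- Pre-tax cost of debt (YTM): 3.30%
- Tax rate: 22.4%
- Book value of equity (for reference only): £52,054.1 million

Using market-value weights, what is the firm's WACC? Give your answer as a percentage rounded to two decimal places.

Market value of equity E = 249.65 × 404.27m = 100926.0055m. Market value of debt D = 48437.8m × 95.61/100 = 46311.38058m.
Total capital V = 100926.0055 + 46311.38058 = 147237.38608.
Equity: weight = 100926.0055/147237.38608 = 0.6855; cost = 11.9%.
Bonds outstanding: weight = 46311.38058/147237.38608 = 0.3145; after-tax cost = 3.3% × (1 − 22.4%) = 2.5608%.
WACC = 0.6855 × 11.9000% + 0.3145 × 2.5608% = 8.9625%.

8.96%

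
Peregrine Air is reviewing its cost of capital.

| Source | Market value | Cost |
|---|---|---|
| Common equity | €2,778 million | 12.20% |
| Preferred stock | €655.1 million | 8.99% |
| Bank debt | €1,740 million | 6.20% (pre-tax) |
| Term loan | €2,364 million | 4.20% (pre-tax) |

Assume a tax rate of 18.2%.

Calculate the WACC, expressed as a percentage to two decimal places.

7.53%

Total capital V = 2778 + 655.1 + 1740 + 2364 = 7537.1.
Equity: weight = 2778/7537.1 = 0.3686; cost = 12.2%.
Preferred: weight = 655.1/7537.1 = 0.0869; cost = 8.99%.
Bank debt: weight = 1740/7537.1 = 0.2309; after-tax cost = 6.2% × (1 − 18.2%) = 5.0716%.
Term loan: weight = 2364/7537.1 = 0.3136; after-tax cost = 4.2% × (1 − 18.2%) = 3.4356%.
WACC = 0.3686 × 12.2000% + 0.0869 × 8.9900% + 0.2309 × 5.0716% + 0.3136 × 3.4356% = 7.5264%.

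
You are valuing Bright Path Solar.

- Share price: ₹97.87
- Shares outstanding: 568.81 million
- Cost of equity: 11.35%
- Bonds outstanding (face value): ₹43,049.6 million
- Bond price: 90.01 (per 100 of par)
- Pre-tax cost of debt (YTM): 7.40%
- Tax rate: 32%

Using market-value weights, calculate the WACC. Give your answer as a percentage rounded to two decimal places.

Market value of equity E = 97.87 × 568.81m = 55669.4347m. Market value of debt D = 43049.6m × 90.01/100 = 38748.94496m.
Total capital V = 55669.4347 + 38748.94496 = 94418.37966.
Equity: weight = 55669.4347/94418.37966 = 0.5896; cost = 11.35%.
Bonds outstanding: weight = 38748.94496/94418.37966 = 0.4104; after-tax cost = 7.4% × (1 − 32%) = 5.0320%.
WACC = 0.5896 × 11.3500% + 0.4104 × 5.0320% = 8.7571%.

8.76%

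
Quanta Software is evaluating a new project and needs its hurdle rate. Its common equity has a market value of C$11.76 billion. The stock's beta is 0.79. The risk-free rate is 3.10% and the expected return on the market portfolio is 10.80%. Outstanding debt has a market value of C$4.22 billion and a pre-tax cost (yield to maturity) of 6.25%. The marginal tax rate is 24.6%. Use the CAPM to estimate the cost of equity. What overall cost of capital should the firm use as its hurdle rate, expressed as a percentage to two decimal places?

8.00%

Market risk premium = 10.8% − 3.1% = 7.7%.
Cost of equity via CAPM: Re = 3.1% + 0.79 × 7.7% = 9.1830%.
Total capital V = 11.76 + 4.22 = 15.98.
Equity: weight = 11.76/15.98 = 0.7359; cost = 9.183%.
Debt: weight = 4.22/15.98 = 0.2641; after-tax cost = 6.25% × (1 − 24.6%) = 4.7125%.
WACC = 0.7359 × 9.1830% + 0.2641 × 4.7125% = 8.0024%.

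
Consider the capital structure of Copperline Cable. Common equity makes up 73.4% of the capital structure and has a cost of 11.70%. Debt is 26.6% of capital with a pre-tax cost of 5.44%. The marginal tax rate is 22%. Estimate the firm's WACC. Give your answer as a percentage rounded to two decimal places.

9.72%

After-tax cost of debt = 5.44% × (1 − 22%) = 4.2432%.
WACC = 0.734 × 11.7000% + 0.266 × 4.2432% = 9.7165%.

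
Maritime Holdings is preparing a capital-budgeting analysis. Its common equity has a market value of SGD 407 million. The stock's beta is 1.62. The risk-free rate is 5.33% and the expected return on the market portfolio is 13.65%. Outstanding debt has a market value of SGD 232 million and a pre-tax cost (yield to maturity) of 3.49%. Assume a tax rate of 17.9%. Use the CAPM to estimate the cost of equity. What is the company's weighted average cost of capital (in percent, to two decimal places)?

13.02%

Market risk premium = 13.65% − 5.33% = 8.32%.
Cost of equity via CAPM: Re = 5.33% + 1.62 × 8.32% = 18.8084%.
Total capital V = 407 + 232 = 639.
Equity: weight = 407/639 = 0.6369; cost = 18.8084%.
Debt: weight = 232/639 = 0.3631; after-tax cost = 3.49% × (1 − 17.9%) = 2.8653%.
WACC = 0.6369 × 18.8084% + 0.3631 × 2.8653% = 13.0200%.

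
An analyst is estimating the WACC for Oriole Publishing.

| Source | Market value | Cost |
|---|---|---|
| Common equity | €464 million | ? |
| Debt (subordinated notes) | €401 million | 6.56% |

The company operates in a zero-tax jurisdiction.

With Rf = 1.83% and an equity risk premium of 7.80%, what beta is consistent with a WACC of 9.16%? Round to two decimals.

Total capital V = 464 + 401 = 865.
Equity weight = 464/865 = 0.5364.
Subordinated notes weight = 401/865 = 0.4636.
Debt contribution = 0.4636 × 6.56% × (1 − 0%) = 3.0411%.
Required equity contribution = 9.16% − 3.0411% = 6.1189%  ⇒  Re = 11.4070%.
CAPM: 11.4070% = 1.83% + β × 7.8%  ⇒  β = 1.2278.

1.23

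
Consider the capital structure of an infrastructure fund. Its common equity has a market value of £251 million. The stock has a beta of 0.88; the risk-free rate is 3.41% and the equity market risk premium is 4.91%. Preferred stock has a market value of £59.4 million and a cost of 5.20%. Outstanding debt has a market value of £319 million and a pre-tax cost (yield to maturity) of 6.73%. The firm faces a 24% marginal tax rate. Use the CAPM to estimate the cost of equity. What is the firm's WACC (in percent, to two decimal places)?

Cost of equity via CAPM: Re = 3.41% + 0.88 × 4.91% = 7.7308%.
Total capital V = 251 + 59.4 + 319 = 629.4.
Equity: weight = 251/629.4 = 0.3988; cost = 7.7308%.
Preferred: weight = 59.4/629.4 = 0.0944; cost = 5.2%.
Debt: weight = 319/629.4 = 0.5068; after-tax cost = 6.73% × (1 − 24%) = 5.1148%.
WACC = 0.3988 × 7.7308% + 0.0944 × 5.2000% + 0.5068 × 5.1148% = 6.1661%.

6.17%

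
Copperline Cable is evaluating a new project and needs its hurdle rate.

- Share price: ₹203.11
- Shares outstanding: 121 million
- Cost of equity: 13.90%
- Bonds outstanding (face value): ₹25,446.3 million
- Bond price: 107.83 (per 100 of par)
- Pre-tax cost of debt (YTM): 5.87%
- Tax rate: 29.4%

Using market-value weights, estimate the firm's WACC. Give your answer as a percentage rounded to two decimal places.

8.75%

Market value of equity E = 203.11 × 121m = 24576.31m. Market value of debt D = 25446.3m × 107.83/100 = 27438.74529m.
Total capital V = 24576.31 + 27438.74529 = 52015.05529.
Equity: weight = 24576.31/52015.05529 = 0.4725; cost = 13.9%.
Bonds outstanding: weight = 27438.74529/52015.05529 = 0.5275; after-tax cost = 5.87% × (1 − 29.4%) = 4.1442%.
WACC = 0.4725 × 13.9000% + 0.5275 × 4.1442% = 8.7537%.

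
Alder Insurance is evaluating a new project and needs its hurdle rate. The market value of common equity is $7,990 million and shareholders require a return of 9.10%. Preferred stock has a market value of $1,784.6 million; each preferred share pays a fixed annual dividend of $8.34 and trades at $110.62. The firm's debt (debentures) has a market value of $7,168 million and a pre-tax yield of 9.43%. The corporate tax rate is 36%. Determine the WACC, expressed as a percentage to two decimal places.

7.64%

Cost of preferred: Rp = 8.34 / 110.62 = 7.5393%.
Total capital V = 7990 + 1784.6 + 7168 = 16942.6.
Equity: weight = 7990/16942.6 = 0.4716; cost = 9.1%.
Preferred: weight = 1784.6/16942.6 = 0.1053; cost = 7.5393%.
Debentures: weight = 7168/16942.6 = 0.4231; after-tax cost = 9.43% × (1 − 36%) = 6.0352%.
WACC = 0.4716 × 9.1000% + 0.1053 × 7.5393% + 0.4231 × 6.0352% = 7.6390%.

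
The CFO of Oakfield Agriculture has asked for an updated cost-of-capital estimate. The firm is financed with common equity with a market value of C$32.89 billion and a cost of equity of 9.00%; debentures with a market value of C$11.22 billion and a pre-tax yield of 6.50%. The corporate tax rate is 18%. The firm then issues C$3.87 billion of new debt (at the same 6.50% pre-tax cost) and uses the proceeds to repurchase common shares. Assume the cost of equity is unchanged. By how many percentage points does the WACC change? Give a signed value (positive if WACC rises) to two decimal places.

Current WACC:
Total capital V = 32.89 + 11.22 = 44.11.
Equity: weight = 32.89/44.11 = 0.7456; cost = 9%.
Debentures: weight = 11.22/44.11 = 0.2544; after-tax cost = 6.5% × (1 − 18%) = 5.3300%.
WACC = 0.7456 × 9.0000% + 0.2544 × 5.3300% = 8.0665%.
After the change:
Total capital V = 29.02 + 15.09 = 44.11.
Equity: weight = 29.02/44.11 = 0.6579; cost = 9%.
Debentures: weight = 15.09/44.11 = 0.3421; after-tax cost = 6.5% × (1 − 18%) = 5.3300%.
WACC = 0.6579 × 9.0000% + 0.3421 × 5.3300% = 7.7445%.
Change in WACC = 7.7445% − 8.0665% = -0.3220 pp.

-0.32 pp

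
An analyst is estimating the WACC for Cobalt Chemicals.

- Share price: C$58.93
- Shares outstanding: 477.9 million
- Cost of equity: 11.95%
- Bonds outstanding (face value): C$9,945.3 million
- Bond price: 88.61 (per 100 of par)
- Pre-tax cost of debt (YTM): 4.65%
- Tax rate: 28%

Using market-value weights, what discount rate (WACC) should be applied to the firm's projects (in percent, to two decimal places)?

Market value of equity E = 58.93 × 477.9m = 28162.647m. Market value of debt D = 9945.3m × 88.61/100 = 8812.53033m.
Total capital V = 28162.647 + 8812.53033 = 36975.17733.
Equity: weight = 28162.647/36975.17733 = 0.7617; cost = 11.95%.
Bonds outstanding: weight = 8812.53033/36975.17733 = 0.2383; after-tax cost = 4.65% × (1 − 28%) = 3.3480%.
WACC = 0.7617 × 11.9500% + 0.2383 × 3.3480% = 9.8998%.

9.90%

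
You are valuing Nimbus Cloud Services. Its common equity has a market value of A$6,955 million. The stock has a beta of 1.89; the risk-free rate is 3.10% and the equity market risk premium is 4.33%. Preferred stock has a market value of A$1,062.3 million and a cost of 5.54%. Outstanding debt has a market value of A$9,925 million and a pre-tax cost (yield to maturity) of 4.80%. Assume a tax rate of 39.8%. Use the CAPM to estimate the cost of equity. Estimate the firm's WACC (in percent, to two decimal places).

6.30%

Cost of equity via CAPM: Re = 3.1% + 1.89 × 4.33% = 11.2837%.
Total capital V = 6955 + 1062.3 + 9925 = 17942.3.
Equity: weight = 6955/17942.3 = 0.3876; cost = 11.2837%.
Preferred: weight = 1062.3/17942.3 = 0.0592; cost = 5.54%.
Debt: weight = 9925/17942.3 = 0.5532; after-tax cost = 4.8% × (1 − 39.8%) = 2.8896%.
WACC = 0.3876 × 11.2837% + 0.0592 × 5.5400% + 0.5532 × 2.8896% = 6.3003%.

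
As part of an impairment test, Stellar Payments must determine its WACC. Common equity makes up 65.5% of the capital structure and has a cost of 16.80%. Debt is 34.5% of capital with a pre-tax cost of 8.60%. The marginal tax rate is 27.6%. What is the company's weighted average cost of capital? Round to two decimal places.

13.15%

After-tax cost of debt = 8.6% × (1 − 27.6%) = 6.2264%.
WACC = 0.655 × 16.8000% + 0.345 × 6.2264% = 13.1521%.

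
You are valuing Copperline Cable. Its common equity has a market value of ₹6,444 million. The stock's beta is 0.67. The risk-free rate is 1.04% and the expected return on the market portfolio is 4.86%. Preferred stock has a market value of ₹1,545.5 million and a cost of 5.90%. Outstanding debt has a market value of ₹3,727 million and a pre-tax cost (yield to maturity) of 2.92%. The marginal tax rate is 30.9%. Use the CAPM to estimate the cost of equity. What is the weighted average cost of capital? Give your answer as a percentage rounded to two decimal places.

3.40%

Market risk premium = 4.86% − 1.04% = 3.82%.
Cost of equity via CAPM: Re = 1.04% + 0.67 × 3.82% = 3.5994%.
Total capital V = 6444 + 1545.5 + 3727 = 11716.5.
Equity: weight = 6444/11716.5 = 0.5500; cost = 3.5994%.
Preferred: weight = 1545.5/11716.5 = 0.1319; cost = 5.9%.
Debt: weight = 3727/11716.5 = 0.3181; after-tax cost = 2.92% × (1 − 30.9%) = 2.0177%.
WACC = 0.5500 × 3.5994% + 0.1319 × 5.9000% + 0.3181 × 2.0177% = 3.3997%.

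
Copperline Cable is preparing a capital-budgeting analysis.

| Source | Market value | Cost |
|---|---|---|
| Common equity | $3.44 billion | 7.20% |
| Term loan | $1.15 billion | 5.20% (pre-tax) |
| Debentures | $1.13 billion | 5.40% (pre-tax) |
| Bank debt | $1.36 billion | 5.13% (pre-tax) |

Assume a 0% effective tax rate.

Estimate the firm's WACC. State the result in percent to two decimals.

6.19%

Total capital V = 3.44 + 1.15 + 1.13 + 1.36 = 7.08.
Equity: weight = 3.44/7.08 = 0.4859; cost = 7.2%.
Term loan: weight = 1.15/7.08 = 0.1624; after-tax cost = 5.2% × (1 − 0%) = 5.2000%.
Debentures: weight = 1.13/7.08 = 0.1596; after-tax cost = 5.4% × (1 − 0%) = 5.4000%.
Bank debt: weight = 1.36/7.08 = 0.1921; after-tax cost = 5.13% × (1 − 0%) = 5.1300%.
WACC = 0.4859 × 7.2000% + 0.1624 × 5.2000% + 0.1596 × 5.4000% + 0.1921 × 5.1300% = 6.1902%.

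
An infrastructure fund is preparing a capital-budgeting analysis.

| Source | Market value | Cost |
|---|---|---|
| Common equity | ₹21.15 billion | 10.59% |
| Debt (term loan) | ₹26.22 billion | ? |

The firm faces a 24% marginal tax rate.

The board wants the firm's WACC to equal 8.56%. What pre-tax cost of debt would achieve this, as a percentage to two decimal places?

9.11%

Total capital V = 21.15 + 26.22 = 47.37.
Equity weight = 21.15/47.37 = 0.4465.
Term loan weight = 26.22/47.37 = 0.5535.
Equity contribution = 0.4465 × 10.59% = 4.7283%.
Remaining for debt = 8.56% − 4.7283% = 3.8317%.
Rd × (1 − 24%) × 0.5535 = 3.8317%  ⇒  Rd = 9.1086%.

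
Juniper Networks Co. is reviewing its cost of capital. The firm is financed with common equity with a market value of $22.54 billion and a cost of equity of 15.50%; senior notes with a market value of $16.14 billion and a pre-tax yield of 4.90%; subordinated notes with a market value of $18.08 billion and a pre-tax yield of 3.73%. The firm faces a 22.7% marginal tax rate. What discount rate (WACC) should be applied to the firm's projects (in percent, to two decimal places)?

8.15%

Total capital V = 22.54 + 16.14 + 18.08 = 56.76.
Equity: weight = 22.54/56.76 = 0.3971; cost = 15.5%.
Senior notes: weight = 16.14/56.76 = 0.2844; after-tax cost = 4.9% × (1 − 22.7%) = 3.7877%.
Subordinated notes: weight = 18.08/56.76 = 0.3185; after-tax cost = 3.73% × (1 − 22.7%) = 2.8833%.
WACC = 0.3971 × 15.5000% + 0.2844 × 3.7877% + 0.3185 × 2.8833% = 8.1507%.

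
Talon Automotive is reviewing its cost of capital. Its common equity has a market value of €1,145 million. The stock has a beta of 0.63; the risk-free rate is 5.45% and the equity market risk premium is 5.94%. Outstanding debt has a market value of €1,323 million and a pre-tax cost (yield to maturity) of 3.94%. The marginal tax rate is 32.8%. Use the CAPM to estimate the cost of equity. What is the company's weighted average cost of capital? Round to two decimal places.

Cost of equity via CAPM: Re = 5.45% + 0.63 × 5.94% = 9.1922%.
Total capital V = 1145 + 1323 = 2468.
Equity: weight = 1145/2468 = 0.4639; cost = 9.1922%.
Debt: weight = 1323/2468 = 0.5361; after-tax cost = 3.94% × (1 − 32.8%) = 2.6477%.
WACC = 0.4639 × 9.1922% + 0.5361 × 2.6477% = 5.6839%.

5.68%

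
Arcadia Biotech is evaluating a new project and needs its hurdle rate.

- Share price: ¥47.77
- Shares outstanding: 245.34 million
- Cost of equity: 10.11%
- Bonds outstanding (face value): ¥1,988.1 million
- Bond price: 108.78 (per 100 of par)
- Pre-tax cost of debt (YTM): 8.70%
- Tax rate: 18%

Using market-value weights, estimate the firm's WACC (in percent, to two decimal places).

Market value of equity E = 47.77 × 245.34m = 11719.8918m. Market value of debt D = 1988.1m × 108.78/100 = 2162.65518m.
Total capital V = 11719.8918 + 2162.65518 = 13882.54698.
Equity: weight = 11719.8918/13882.54698 = 0.8442; cost = 10.11%.
Bonds outstanding: weight = 2162.65518/13882.54698 = 0.1558; after-tax cost = 8.7% × (1 − 18%) = 7.1340%.
WACC = 0.8442 × 10.1100% + 0.1558 × 7.1340% = 9.6464%.

9.65%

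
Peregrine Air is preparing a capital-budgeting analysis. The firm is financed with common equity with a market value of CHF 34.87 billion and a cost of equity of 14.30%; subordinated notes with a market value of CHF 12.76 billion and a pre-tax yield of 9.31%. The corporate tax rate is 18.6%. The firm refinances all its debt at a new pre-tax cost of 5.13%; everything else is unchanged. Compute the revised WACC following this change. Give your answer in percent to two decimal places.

11.59%

After the change:
Total capital V = 34.87 + 12.76 = 47.63.
Equity: weight = 34.87/47.63 = 0.7321; cost = 14.3%.
Subordinated notes: weight = 12.76/47.63 = 0.2679; after-tax cost = 5.13% × (1 − 18.6%) = 4.1758%.
WACC = 0.7321 × 14.3000% + 0.2679 × 4.1758% = 11.5877%.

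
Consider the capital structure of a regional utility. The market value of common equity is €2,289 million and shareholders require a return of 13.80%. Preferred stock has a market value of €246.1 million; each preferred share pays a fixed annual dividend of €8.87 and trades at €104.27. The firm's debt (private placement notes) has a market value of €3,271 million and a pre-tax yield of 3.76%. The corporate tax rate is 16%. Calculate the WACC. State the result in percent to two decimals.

Cost of preferred: Rp = 8.87 / 104.27 = 8.5068%.
Total capital V = 2289 + 246.1 + 3271 = 5806.1.
Equity: weight = 2289/5806.1 = 0.3942; cost = 13.8%.
Preferred: weight = 246.1/5806.1 = 0.0424; cost = 8.5068%.
Private placement notes: weight = 3271/5806.1 = 0.5634; after-tax cost = 3.76% × (1 − 16%) = 3.1584%.
WACC = 0.3942 × 13.8000% + 0.0424 × 8.5068% + 0.5634 × 3.1584% = 7.5804%.

7.58%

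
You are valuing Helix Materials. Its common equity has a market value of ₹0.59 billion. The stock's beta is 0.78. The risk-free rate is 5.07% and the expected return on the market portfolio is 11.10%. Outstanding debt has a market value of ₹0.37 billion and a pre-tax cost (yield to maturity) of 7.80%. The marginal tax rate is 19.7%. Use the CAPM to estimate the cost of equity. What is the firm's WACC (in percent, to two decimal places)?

Market risk premium = 11.1% − 5.07% = 6.03%.
Cost of equity via CAPM: Re = 5.07% + 0.78 × 6.03% = 9.7734%.
Total capital V = 0.59 + 0.37 = 0.96.
Equity: weight = 0.59/0.96 = 0.6146; cost = 9.7734%.
Debt: weight = 0.37/0.96 = 0.3854; after-tax cost = 7.8% × (1 − 19.7%) = 6.2634%.
WACC = 0.6146 × 9.7734% + 0.3854 × 6.2634% = 8.4206%.

8.42%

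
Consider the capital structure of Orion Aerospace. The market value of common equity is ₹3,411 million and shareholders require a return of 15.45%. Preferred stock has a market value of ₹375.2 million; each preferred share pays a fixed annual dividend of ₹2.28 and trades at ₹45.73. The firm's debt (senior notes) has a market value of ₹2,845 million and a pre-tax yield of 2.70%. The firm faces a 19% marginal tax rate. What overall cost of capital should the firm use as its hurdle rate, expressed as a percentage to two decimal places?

9.17%

Cost of preferred: Rp = 2.28 / 45.73 = 4.9858%.
Total capital V = 3411 + 375.2 + 2845 = 6631.2.
Equity: weight = 3411/6631.2 = 0.5144; cost = 15.45%.
Preferred: weight = 375.2/6631.2 = 0.0566; cost = 4.9858%.
Senior notes: weight = 2845/6631.2 = 0.4290; after-tax cost = 2.7% × (1 − 19%) = 2.1870%.
WACC = 0.5144 × 15.4500% + 0.0566 × 4.9858% + 0.4290 × 2.1870% = 9.1677%.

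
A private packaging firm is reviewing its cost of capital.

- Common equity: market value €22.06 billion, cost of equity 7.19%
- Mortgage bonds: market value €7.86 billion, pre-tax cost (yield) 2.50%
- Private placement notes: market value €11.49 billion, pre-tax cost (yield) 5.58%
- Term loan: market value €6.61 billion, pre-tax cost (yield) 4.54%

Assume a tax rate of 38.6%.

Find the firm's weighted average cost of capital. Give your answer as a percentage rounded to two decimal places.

4.76%

Total capital V = 22.06 + 7.86 + 11.49 + 6.61 = 48.02.
Equity: weight = 22.06/48.02 = 0.4594; cost = 7.19%.
Mortgage bonds: weight = 7.86/48.02 = 0.1637; after-tax cost = 2.5% × (1 − 38.6%) = 1.5350%.
Private placement notes: weight = 11.49/48.02 = 0.2393; after-tax cost = 5.58% × (1 − 38.6%) = 3.4261%.
Term loan: weight = 6.61/48.02 = 0.1377; after-tax cost = 4.54% × (1 − 38.6%) = 2.7876%.
WACC = 0.4594 × 7.1900% + 0.1637 × 1.5350% + 0.2393 × 3.4261% + 0.1377 × 2.7876% = 4.7578%.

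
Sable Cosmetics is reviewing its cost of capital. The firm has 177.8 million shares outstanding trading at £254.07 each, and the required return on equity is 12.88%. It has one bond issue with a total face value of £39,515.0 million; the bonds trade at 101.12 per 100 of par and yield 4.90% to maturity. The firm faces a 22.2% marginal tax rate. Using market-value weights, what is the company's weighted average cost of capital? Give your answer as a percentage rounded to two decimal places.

8.62%

Market value of equity E = 254.07 × 177.8m = 45173.646m. Market value of debt D = 39515m × 101.12/100 = 39957.568m.
Total capital V = 45173.646 + 39957.568 = 85131.214.
Equity: weight = 45173.646/85131.214 = 0.5306; cost = 12.88%.
Bonds outstanding: weight = 39957.568/85131.214 = 0.4694; after-tax cost = 4.9% × (1 − 22.2%) = 3.8122%.
WACC = 0.5306 × 12.8800% + 0.4694 × 3.8122% = 8.6239%.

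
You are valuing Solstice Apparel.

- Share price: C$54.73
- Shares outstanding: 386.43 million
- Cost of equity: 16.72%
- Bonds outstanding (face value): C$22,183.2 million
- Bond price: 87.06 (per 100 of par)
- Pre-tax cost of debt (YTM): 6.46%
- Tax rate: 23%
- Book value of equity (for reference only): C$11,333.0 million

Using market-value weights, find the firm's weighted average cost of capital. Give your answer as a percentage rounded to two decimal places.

11.11%

Market value of equity E = 54.73 × 386.43m = 21149.3139m. Market value of debt D = 22183.2m × 87.06/100 = 19312.69392m.
Total capital V = 21149.3139 + 19312.69392 = 40462.00782.
Equity: weight = 21149.3139/40462.00782 = 0.5227; cost = 16.72%.
Bonds outstanding: weight = 19312.69392/40462.00782 = 0.4773; after-tax cost = 6.46% × (1 − 23%) = 4.9742%.
WACC = 0.5227 × 16.7200% + 0.4773 × 4.9742% = 11.1137%.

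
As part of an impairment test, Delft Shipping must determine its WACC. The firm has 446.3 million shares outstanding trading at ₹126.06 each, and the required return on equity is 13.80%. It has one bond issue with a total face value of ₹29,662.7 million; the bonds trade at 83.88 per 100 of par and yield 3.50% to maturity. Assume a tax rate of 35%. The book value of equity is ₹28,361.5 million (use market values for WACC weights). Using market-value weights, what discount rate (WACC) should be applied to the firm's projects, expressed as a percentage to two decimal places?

Market value of equity E = 126.06 × 446.3m = 56260.578m. Market value of debt D = 29662.7m × 83.88/100 = 24881.07276m.
Total capital V = 56260.578 + 24881.07276 = 81141.65076.
Equity: weight = 56260.578/81141.65076 = 0.6934; cost = 13.8%.
Bonds outstanding: weight = 24881.07276/81141.65076 = 0.3066; after-tax cost = 3.5% × (1 − 35%) = 2.2750%.
WACC = 0.6934 × 13.8000% + 0.3066 × 2.2750% = 10.2660%.

10.27%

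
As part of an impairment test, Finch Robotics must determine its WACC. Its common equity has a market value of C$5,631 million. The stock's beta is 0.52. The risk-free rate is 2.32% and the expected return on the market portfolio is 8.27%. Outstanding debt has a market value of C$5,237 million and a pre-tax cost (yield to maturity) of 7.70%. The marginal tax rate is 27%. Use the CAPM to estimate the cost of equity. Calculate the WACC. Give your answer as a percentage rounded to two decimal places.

5.51%

Market risk premium = 8.27% − 2.32% = 5.95%.
Cost of equity via CAPM: Re = 2.32% + 0.52 × 5.95% = 5.4140%.
Total capital V = 5631 + 5237 = 10868.
Equity: weight = 5631/10868 = 0.5181; cost = 5.414%.
Debt: weight = 5237/10868 = 0.4819; after-tax cost = 7.7% × (1 − 27%) = 5.6210%.
WACC = 0.5181 × 5.4140% + 0.4819 × 5.6210% = 5.5137%.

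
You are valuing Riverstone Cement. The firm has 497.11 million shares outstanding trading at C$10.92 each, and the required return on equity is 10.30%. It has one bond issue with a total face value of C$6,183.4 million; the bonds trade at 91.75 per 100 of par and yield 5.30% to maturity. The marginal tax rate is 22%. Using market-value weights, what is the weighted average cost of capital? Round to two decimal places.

Market value of equity E = 10.92 × 497.11m = 5428.4412m. Market value of debt D = 6183.4m × 91.75/100 = 5673.2695m.
Total capital V = 5428.4412 + 5673.2695 = 11101.7107.
Equity: weight = 5428.4412/11101.7107 = 0.4890; cost = 10.3%.
Bonds outstanding: weight = 5673.2695/11101.7107 = 0.5110; after-tax cost = 5.3% × (1 − 22%) = 4.1340%.
WACC = 0.4890 × 10.3000% + 0.5110 × 4.1340% = 7.1490%.

7.15%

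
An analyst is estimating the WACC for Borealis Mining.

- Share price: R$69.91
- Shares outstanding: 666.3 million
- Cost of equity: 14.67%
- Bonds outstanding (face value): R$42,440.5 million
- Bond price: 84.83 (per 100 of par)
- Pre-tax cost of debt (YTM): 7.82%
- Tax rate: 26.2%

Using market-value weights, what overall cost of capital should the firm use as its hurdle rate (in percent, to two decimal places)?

Market value of equity E = 69.91 × 666.3m = 46581.033m. Market value of debt D = 42440.5m × 84.83/100 = 36002.27615m.
Total capital V = 46581.033 + 36002.27615 = 82583.30915.
Equity: weight = 46581.033/82583.30915 = 0.5640; cost = 14.67%.
Bonds outstanding: weight = 36002.27615/82583.30915 = 0.4360; after-tax cost = 7.82% × (1 − 26.2%) = 5.7712%.
WACC = 0.5640 × 14.6700% + 0.4360 × 5.7712% = 10.7905%.

10.79%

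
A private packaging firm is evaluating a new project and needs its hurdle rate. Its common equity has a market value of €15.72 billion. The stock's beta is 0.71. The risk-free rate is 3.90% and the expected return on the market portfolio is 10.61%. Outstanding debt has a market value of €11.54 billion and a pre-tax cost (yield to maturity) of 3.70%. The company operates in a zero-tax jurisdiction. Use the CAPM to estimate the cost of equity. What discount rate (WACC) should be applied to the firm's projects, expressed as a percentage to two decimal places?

Market risk premium = 10.61% − 3.9% = 6.71%.
Cost of equity via CAPM: Re = 3.9% + 0.71 × 6.71% = 8.6641%.
Total capital V = 15.72 + 11.54 = 27.26.
Equity: weight = 15.72/27.26 = 0.5767; cost = 8.6641%.
Debt: weight = 11.54/27.26 = 0.4233; after-tax cost = 3.7% × (1 − 0%) = 3.7000%.
WACC = 0.5767 × 8.6641% + 0.4233 × 3.7000% = 6.5626%.

6.56%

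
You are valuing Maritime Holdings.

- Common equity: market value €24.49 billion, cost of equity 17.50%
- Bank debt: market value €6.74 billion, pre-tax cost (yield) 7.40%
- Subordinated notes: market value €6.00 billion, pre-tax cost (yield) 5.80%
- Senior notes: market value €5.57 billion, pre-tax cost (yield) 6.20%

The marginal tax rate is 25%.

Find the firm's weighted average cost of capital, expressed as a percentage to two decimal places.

12.10%

Total capital V = 24.49 + 6.74 + 6 + 5.57 = 42.8.
Equity: weight = 24.49/42.8 = 0.5722; cost = 17.5%.
Bank debt: weight = 6.74/42.8 = 0.1575; after-tax cost = 7.4% × (1 − 25%) = 5.5500%.
Subordinated notes: weight = 6/42.8 = 0.1402; after-tax cost = 5.8% × (1 − 25%) = 4.3500%.
Senior notes: weight = 5.57/42.8 = 0.1301; after-tax cost = 6.2% × (1 − 25%) = 4.6500%.
WACC = 0.5722 × 17.5000% + 0.1575 × 5.5500% + 0.1402 × 4.3500% + 0.1301 × 4.6500% = 12.1024%.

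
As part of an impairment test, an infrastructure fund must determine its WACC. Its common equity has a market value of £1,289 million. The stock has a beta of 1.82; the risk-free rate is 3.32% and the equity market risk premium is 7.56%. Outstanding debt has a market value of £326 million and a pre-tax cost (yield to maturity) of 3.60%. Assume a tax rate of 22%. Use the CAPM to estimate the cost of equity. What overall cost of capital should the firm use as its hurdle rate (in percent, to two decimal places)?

14.20%

Cost of equity via CAPM: Re = 3.32% + 1.82 × 7.56% = 17.0792%.
Total capital V = 1289 + 326 = 1615.
Equity: weight = 1289/1615 = 0.7981; cost = 17.0792%.
Debt: weight = 326/1615 = 0.2019; after-tax cost = 3.6% × (1 − 22%) = 2.8080%.
WACC = 0.7981 × 17.0792% + 0.2019 × 2.8080% = 14.1985%.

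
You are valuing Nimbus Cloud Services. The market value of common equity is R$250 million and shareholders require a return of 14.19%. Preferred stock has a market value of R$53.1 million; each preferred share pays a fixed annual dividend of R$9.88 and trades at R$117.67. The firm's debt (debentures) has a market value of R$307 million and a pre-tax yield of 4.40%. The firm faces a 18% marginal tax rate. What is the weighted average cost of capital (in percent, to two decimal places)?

8.36%

Cost of preferred: Rp = 9.88 / 117.67 = 8.3964%.
Total capital V = 250 + 53.1 + 307 = 610.1.
Equity: weight = 250/610.1 = 0.4098; cost = 14.19%.
Preferred: weight = 53.1/610.1 = 0.0870; cost = 8.3964%.
Debentures: weight = 307/610.1 = 0.5032; after-tax cost = 4.4% × (1 − 18%) = 3.6080%.
WACC = 0.4098 × 14.1900% + 0.0870 × 8.3964% + 0.5032 × 3.6080% = 8.3609%.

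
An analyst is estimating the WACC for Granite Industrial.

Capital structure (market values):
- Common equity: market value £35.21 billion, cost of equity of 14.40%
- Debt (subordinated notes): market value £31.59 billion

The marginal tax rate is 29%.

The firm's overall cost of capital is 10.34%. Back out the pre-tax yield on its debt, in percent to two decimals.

8.19%

Total capital V = 35.21 + 31.59 = 66.8.
Equity weight = 35.21/66.8 = 0.5271.
Subordinated notes weight = 31.59/66.8 = 0.4729.
Equity contribution = 0.5271 × 14.4% = 7.5902%.
Remaining for debt = 10.34% − 7.5902% = 2.7498%.
Rd × (1 − 29%) × 0.4729 = 2.7498%  ⇒  Rd = 8.1898%.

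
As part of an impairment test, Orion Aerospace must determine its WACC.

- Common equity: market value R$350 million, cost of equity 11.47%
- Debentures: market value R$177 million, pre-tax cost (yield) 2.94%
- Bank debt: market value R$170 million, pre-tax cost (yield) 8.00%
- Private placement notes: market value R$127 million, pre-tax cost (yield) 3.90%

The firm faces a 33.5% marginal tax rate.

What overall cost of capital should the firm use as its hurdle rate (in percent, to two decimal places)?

6.79%

Total capital V = 350 + 177 + 170 + 127 = 824.
Equity: weight = 350/824 = 0.4248; cost = 11.47%.
Debentures: weight = 177/824 = 0.2148; after-tax cost = 2.94% × (1 − 33.5%) = 1.9551%.
Bank debt: weight = 170/824 = 0.2063; after-tax cost = 8% × (1 − 33.5%) = 5.3200%.
Private placement notes: weight = 127/824 = 0.1541; after-tax cost = 3.9% × (1 − 33.5%) = 2.5935%.
WACC = 0.4248 × 11.4700% + 0.2148 × 1.9551% + 0.2063 × 5.3200% + 0.1541 × 2.5935% = 6.7892%.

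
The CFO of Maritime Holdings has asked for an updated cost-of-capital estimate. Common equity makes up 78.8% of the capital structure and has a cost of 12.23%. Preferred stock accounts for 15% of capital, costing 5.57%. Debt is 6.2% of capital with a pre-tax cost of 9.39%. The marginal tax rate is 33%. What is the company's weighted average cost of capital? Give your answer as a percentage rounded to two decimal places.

After-tax cost of debt = 9.39% × (1 − 33%) = 6.2913%.
WACC = 0.788 × 12.2300% + 0.150 × 5.5700% + 0.062 × 6.2913% = 10.8628%.

10.86%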